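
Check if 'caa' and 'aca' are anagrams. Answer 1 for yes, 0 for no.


Sort characters of 'caa': 'aac'
Sort characters of 'aca': 'aac'
Sorted forms match -> they ARE anagrams
Result: 1

1


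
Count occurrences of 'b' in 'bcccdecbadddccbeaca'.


Scanning 'bcccdecbadddccbeaca' for 'b':
  Position 0: 'b' -> MATCH (count: 1)
  Position 7: 'b' -> MATCH (count: 2)
  Position 14: 'b' -> MATCH (count: 3)
Total occurrences of 'b': 3

3


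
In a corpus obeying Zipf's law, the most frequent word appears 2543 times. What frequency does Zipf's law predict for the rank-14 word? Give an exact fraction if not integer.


Zipf's law: freq(rank) = f1 / rank
f1 = 2543, rank = 14
freq = 2543 / 14
GCD(2543, 14) = 1
Simplified: 2543/14

2543/14


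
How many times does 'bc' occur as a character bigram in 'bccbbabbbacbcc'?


Scanning 'bccbbabbbacbcc' for bigram 'bc':
  Position 0: 'bc' -> MATCH
  Position 1: 'cc' -> no
  Position 2: 'cb' -> no
  Position 3: 'bb' -> no
  Position 4: 'ba' -> no
  Position 5: 'ab' -> no
  Position 6: 'bb' -> no
  Position 7: 'bb' -> no
  Position 8: 'ba' -> no
  Position 9: 'ac' -> no
  Position 10: 'cb' -> no
  Position 11: 'bc' -> MATCH
  Position 12: 'cc' -> no
Total matches: 2

2


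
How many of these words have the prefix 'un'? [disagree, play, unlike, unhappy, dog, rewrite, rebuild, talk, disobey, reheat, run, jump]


Checking each word for prefix 'un':
  'disagree' -> no (count: 0)
  'play' -> no (count: 0)
  'unlike' -> YES, starts with 'un' (count: 1)
  'unhappy' -> YES, starts with 'un' (count: 2)
  'dog' -> no (count: 2)
  'rewrite' -> no (count: 2)
  'rebuild' -> no (count: 2)
  'talk' -> no (count: 2)
  'disobey' -> no (count: 2)
  'reheat' -> no (count: 2)
  'run' -> no (count: 2)
  'jump' -> no (count: 2)
Total with prefix 'un': 2

2


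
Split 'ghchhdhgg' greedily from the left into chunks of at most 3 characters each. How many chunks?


'ghchhdhgg' has 9 characters.
Chunking with max size 3:
  Chunk 1: 'ghc' (positions 0-2)
  Chunk 2: 'hhd' (positions 3-5)
  Chunk 3: 'hgg' (positions 6-8)
Total chunks: ceil(9 / 3) = 3

3


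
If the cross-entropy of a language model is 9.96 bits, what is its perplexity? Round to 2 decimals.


Perplexity formula: PP = 2^H
H = 9.96
PP = 2^9.96
Decompose: 2^9.96 = 2^9 * 2^0.96
2^9 = 512, 2^0.96 ~ 1.9453099
PP ~ 512 * 1.9453099 = 995.9986688
Rounded to 2 decimals: 996.00

996.00


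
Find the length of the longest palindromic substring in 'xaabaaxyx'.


Scanning 'xaabaaxyx' for palindromic substrings.
Substring at positions 0-6: 'xaabaax'.
Check: reverse('xaabaax') = 'xaabaax' -> palindrome confirmed.
Neighbouring characters ('-' / 'y') break symmetry, so it cannot extend further.
No longer palindromic substring exists; longest length = 7

7


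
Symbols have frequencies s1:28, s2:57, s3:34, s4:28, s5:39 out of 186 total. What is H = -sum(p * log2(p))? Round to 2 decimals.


Computing entropy H = -sum(p_i * log2(p_i)):
  s1: p = 28/186 = 0.1505, -p*log2(p) = 0.4112
  s2: p = 57/186 = 0.3065, -p*log2(p) = 0.5229
  s3: p = 34/186 = 0.1828, -p*log2(p) = 0.4482
  s4: p = 28/186 = 0.1505, -p*log2(p) = 0.4112
  s5: p = 39/186 = 0.2097, -p*log2(p) = 0.4726
H = sum of terms = 2.2661
Rounded to 2 decimals: 2.27

2.27


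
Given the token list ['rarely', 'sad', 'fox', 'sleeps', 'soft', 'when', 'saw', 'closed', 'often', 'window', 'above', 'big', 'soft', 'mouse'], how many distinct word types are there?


Listing all tokens and tracking unique types:
  Token 1: 'rarely' -> NEW (unique so far: 1)
  Token 2: 'sad' -> NEW (unique so far: 2)
  Token 3: 'fox' -> NEW (unique so far: 3)
  Token 4: 'sleeps' -> NEW (unique so far: 4)
  Token 5: 'soft' -> NEW (unique so far: 5)
  Token 6: 'when' -> NEW (unique so far: 6)
  Token 7: 'saw' -> NEW (unique so far: 7)
  Token 8: 'closed' -> NEW (unique so far: 8)
  Token 9: 'often' -> NEW (unique so far: 9)
  Token 10: 'window' -> NEW (unique so far: 10)
  Token 11: 'above' -> NEW (unique so far: 11)
  Token 12: 'big' -> NEW (unique so far: 12)
  Token 13: 'soft' -> duplicate (unique so far: 12)
  Token 14: 'mouse' -> NEW (unique so far: 13)
Unique types: ('above', 'big', 'closed', 'fox', 'mouse', 'often', 'rarely', 'sad', 'saw', 'sleeps', 'soft', 'when', 'window')
Vocabulary size: 13

13


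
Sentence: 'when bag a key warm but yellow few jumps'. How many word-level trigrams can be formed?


Word trigrams from [9] words:
  Trigram 1: (when bag a)
  Trigram 2: (bag a key)
  Trigram 3: (a key warm)
  Trigram 4: (key warm but)
  Trigram 5: (warm but yellow)
  Trigram 6: (but yellow few)
  Trigram 7: (yellow few jumps)
Total word trigrams: 9 - 2 = 7

7


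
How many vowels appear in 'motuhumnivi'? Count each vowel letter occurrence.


Scanning each character of 'motuhumnivi':
  Position 1: 'm' -> consonant (running count: 0)
  Position 2: 'o' -> vowel (running count: 1)
  Position 3: 't' -> consonant (running count: 1)
  Position 4: 'u' -> vowel (running count: 2)
  Position 5: 'h' -> consonant (running count: 2)
  Position 6: 'u' -> vowel (running count: 3)
  Position 7: 'm' -> consonant (running count: 3)
  Position 8: 'n' -> consonant (running count: 3)
  Position 9: 'i' -> vowel (running count: 4)
  Position 10: 'v' -> consonant (running count: 4)
  Position 11: 'i' -> vowel (running count: 5)
Total vowels: 5

5


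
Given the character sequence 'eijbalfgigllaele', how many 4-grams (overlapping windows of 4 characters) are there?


String 'eijbalfgigllaele' has length L = 16.
Number of overlapping n-grams = L - n + 1
Substituting: 16 - 4 + 1 = 13

13


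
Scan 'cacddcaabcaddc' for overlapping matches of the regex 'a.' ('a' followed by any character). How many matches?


Pattern: a. means 'a' followed by any character.
Scanning 'cacddcaabcaddc' position-by-position:
  Pos 0: window 'ca' -> no
  Pos 1: window 'ac' -> MATCH
  Pos 2: window 'cd' -> no
  Pos 3: window 'dd' -> no
  Pos 4: window 'dc' -> no
  Pos 5: window 'ca' -> no
  Pos 6: window 'aa' -> MATCH
  Pos 7: window 'ab' -> MATCH
  Pos 8: window 'bc' -> no
  Pos 9: window 'ca' -> no
  Pos 10: window 'ad' -> MATCH
  Pos 11: window 'dd' -> no
  Pos 12: window 'dc' -> no
  Pos 13: window 'c' -> no
Total matches: 4

4


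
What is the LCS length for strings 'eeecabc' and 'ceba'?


DP table for LCS of 'eeecabc' and 'ceba':
       c  e  b  a
    0  0  0  0  0
  e 0  0  1  1  1
  e 0  0  1  1  1
  e 0  0  1  1  1
  c 0  1  1  1  1
  a 0  1  1  1  2
  b 0  1  1  2  2
  c 0  1  1  2  2
LCS: 'ea'
LCS length = 2

2


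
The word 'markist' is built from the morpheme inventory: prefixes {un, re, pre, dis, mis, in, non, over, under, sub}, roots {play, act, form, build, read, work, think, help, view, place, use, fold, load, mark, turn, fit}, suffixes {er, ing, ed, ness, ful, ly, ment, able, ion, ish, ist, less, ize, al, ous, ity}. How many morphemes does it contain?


Segmenting 'markist' against the inventory:
  'mark' -> root (morpheme 1)
  'ist' -> suffix (morpheme 2)
Total morphemes: 2

2


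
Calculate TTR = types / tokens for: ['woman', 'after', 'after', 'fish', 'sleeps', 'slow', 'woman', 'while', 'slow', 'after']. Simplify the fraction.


Tokens: 10
Unique types: ('after', 'fish', 'sleeps', 'slow', 'while', 'woman') = 6
TTR = 6/10
Simplify: divide both by 2 -> 3/5
TTR = 3/5

3/5


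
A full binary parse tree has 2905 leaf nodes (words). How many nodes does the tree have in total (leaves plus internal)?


Leaf nodes (terminals): 2905
Internal nodes = n - 1 = 2905 - 1 = 2904
Total = leaves + internal = 2905 + 2904 = 5809

5809


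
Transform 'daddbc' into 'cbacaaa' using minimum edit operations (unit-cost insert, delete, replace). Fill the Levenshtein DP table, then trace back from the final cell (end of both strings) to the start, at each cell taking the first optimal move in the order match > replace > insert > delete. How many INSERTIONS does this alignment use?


Edit distance = 6. Backtracking from cell (6, 7) with preference match > replace > insert > delete,
then listing the resulting alignment 'daddbc' -> 'cbacaaa' left to right:
  Step 1: insert 'c' [insertion #1]
  Step 2: replace d->b
  Step 3: keep 'a'
  Step 4: replace d->c
  Step 5: replace d->a
  Step 6: replace b->a
  Step 7: replace c->a
Total insertions: 1

1


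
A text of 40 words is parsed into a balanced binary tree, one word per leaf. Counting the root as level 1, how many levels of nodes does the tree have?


In a balanced binary tree with n leaves the deepest leaf is ceil(log2(n)) edges below the root,
so counting node levels inclusive of root and leaves gives ceil(log2(n)) + 1 levels.
log2(40) = 5.3219
ceil(5.3219) = 6
levels = 6 + 1 = 7

7


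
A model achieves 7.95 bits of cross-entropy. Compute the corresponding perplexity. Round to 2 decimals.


Perplexity formula: PP = 2^H
H = 7.95
PP = 2^7.95
Decompose: 2^7.95 = 2^7 * 2^0.95
2^7 = 128, 2^0.95 ~ 1.9318727
PP ~ 128 * 1.9318727 = 247.2797056
Rounded to 2 decimals: 247.28

247.28


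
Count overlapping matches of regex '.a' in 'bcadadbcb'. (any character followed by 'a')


Pattern: .a means any character followed by 'a'.
Scanning 'bcadadbcb' position-by-position:
  Pos 0: window 'bc' -> no
  Pos 1: window 'ca' -> MATCH
  Pos 2: window 'ad' -> no
  Pos 3: window 'da' -> MATCH
  Pos 4: window 'ad' -> no
  Pos 5: window 'db' -> no
  Pos 6: window 'bc' -> no
  Pos 7: window 'cb' -> no
  Pos 8: window 'b' -> no
Total matches: 2

2


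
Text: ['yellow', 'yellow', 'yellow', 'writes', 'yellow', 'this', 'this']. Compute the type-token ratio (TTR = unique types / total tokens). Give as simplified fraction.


Tokens: 7
Unique types: ('this', 'writes', 'yellow') = 3
TTR = 3/7
Already in lowest terms.

3/7


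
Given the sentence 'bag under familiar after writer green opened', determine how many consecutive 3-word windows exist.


Word trigrams from [7] words:
  Trigram 1: (bag under familiar)
  Trigram 2: (under familiar after)
  Trigram 3: (familiar after writer)
  Trigram 4: (after writer green)
  Trigram 5: (writer green opened)
Total word trigrams: 7 - 2 = 5

5


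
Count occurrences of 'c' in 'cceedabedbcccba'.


Scanning 'cceedabedbcccba' for 'c':
  Position 0: 'c' -> MATCH (count: 1)
  Position 1: 'c' -> MATCH (count: 2)
  Position 10: 'c' -> MATCH (count: 3)
  Position 11: 'c' -> MATCH (count: 4)
  Position 12: 'c' -> MATCH (count: 5)
Total occurrences of 'c': 5

5


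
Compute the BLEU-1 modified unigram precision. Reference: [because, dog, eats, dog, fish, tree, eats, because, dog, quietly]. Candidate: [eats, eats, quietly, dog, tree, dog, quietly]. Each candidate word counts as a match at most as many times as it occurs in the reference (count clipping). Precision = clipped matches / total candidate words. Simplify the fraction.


Reference word counts: {'because': 2, 'dog': 3, 'eats': 2, 'fish': 1, 'quietly': 1, 'tree': 1}
Checking each candidate word (with clipping):
  'eats' -> in reference (ref count 2, used 1/2) -> match (matches: 1)
  'eats' -> in reference (ref count 2, used 2/2) -> match (matches: 2)
  'quietly' -> in reference (ref count 1, used 1/1) -> match (matches: 3)
  'dog' -> in reference (ref count 3, used 1/3) -> match (matches: 4)
  'tree' -> in reference (ref count 1, used 1/1) -> match (matches: 5)
  'dog' -> in reference (ref count 3, used 2/3) -> match (matches: 6)
  'quietly' -> ref count 1 already used up (1/1) -> clipped, no match (matches: 6)
Clipped matches: 6, Candidate length: 7
Precision = 6/7

6/7


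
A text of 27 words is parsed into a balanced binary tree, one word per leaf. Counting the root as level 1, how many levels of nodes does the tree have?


In a balanced binary tree with n leaves the deepest leaf is ceil(log2(n)) edges below the root,
so counting node levels inclusive of root and leaves gives ceil(log2(n)) + 1 levels.
log2(27) = 4.7549
ceil(4.7549) = 5
levels = 5 + 1 = 6

6


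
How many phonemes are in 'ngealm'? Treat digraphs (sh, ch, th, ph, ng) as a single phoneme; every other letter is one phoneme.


Parsing 'ngealm' greedily, digraphs first:
  'ng' -> digraph (1 consonant phoneme) (phonemes so far: 1)
  'e' -> vowel phoneme (phonemes so far: 2)
  'a' -> vowel phoneme (phonemes so far: 3)
  'l' -> consonant phoneme (phonemes so far: 4)
  'm' -> consonant phoneme (phonemes so far: 5)
Total phonemes: 5

5


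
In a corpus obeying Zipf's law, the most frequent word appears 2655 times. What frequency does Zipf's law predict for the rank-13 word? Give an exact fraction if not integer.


Zipf's law: freq(rank) = f1 / rank
f1 = 2655, rank = 13
freq = 2655 / 13
GCD(2655, 13) = 1
Simplified: 2655/13

2655/13


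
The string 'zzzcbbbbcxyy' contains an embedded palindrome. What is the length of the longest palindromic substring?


Scanning 'zzzcbbbbcxyy' for palindromic substrings.
Substring at positions 3-8: 'cbbbbc'.
Check: reverse('cbbbbc') = 'cbbbbc' -> palindrome confirmed.
Neighbouring characters ('z' / 'x') break symmetry, so it cannot extend further.
No longer palindromic substring exists; longest length = 6

6


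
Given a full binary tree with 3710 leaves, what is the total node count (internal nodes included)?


Leaf nodes (terminals): 3710
Internal nodes = n - 1 = 3710 - 1 = 3709
Total = leaves + internal = 3710 + 3709 = 7419

7419


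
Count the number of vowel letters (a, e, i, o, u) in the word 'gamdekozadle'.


Scanning each character of 'gamdekozadle':
  Position 1: 'g' -> consonant (running count: 0)
  Position 2: 'a' -> vowel (running count: 1)
  Position 3: 'm' -> consonant (running count: 1)
  Position 4: 'd' -> consonant (running count: 1)
  Position 5: 'e' -> vowel (running count: 2)
  Position 6: 'k' -> consonant (running count: 2)
  Position 7: 'o' -> vowel (running count: 3)
  Position 8: 'z' -> consonant (running count: 3)
  Position 9: 'a' -> vowel (running count: 4)
  Position 10: 'd' -> consonant (running count: 4)
  Position 11: 'l' -> consonant (running count: 4)
  Position 12: 'e' -> vowel (running count: 5)
Total vowels: 5

5


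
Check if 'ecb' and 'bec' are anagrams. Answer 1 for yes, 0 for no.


Sort characters of 'ecb': 'bce'
Sort characters of 'bec': 'bce'
Sorted forms match -> they ARE anagrams
Result: 1

1


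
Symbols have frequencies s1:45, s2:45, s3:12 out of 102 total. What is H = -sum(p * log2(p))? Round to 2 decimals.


Computing entropy H = -sum(p_i * log2(p_i)):
  s1: p = 45/102 = 0.4412, -p*log2(p) = 0.5208
  s2: p = 45/102 = 0.4412, -p*log2(p) = 0.5208
  s3: p = 12/102 = 0.1176, -p*log2(p) = 0.3632
H = sum of terms = 1.4048
Rounded to 2 decimals: 1.40

1.40


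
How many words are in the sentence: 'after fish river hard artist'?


Counting words by splitting on spaces:
  Word 1: 'after'
  Word 2: 'fish'
  Word 3: 'river'
  Word 4: 'hard'
  Word 5: 'artist'
Total words: 5

5


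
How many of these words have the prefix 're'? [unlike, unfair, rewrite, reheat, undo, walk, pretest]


Checking each word for prefix 're':
  'unlike' -> no (count: 0)
  'unfair' -> no (count: 0)
  'rewrite' -> YES, starts with 're' (count: 1)
  'reheat' -> YES, starts with 're' (count: 2)
  'undo' -> no (count: 2)
  'walk' -> no (count: 2)
  'pretest' -> no (count: 2)
Total with prefix 're': 2

2


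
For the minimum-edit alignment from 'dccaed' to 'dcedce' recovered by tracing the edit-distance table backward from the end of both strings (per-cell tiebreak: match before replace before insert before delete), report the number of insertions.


Edit distance = 4. Backtracking from cell (6, 6) with preference match > replace > insert > delete,
then listing the resulting alignment 'dccaed' -> 'dcedce' left to right:
  Step 1: keep 'd'
  Step 2: keep 'c'
  Step 3: replace c->e
  Step 4: replace a->d
  Step 5: replace e->c
  Step 6: replace d->e
Total insertions: 0

0


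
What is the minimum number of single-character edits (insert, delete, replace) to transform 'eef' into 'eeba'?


Building DP table for s1='eef' (len 3) and s2='eeba' (len 4):
       e  e  b  a
    0  1  2  3  4
  e 1  0  1  2  3
  e 2  1  0  1  2
  f 3  2  1  1  2
Edit distance = dp[3][4] = 2

2


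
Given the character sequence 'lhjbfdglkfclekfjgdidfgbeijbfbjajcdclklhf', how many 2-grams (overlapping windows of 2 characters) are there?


String 'lhjbfdglkfclekfjgdidfgbeijbfbjajcdclklhf' has length L = 40.
Number of overlapping n-grams = L - n + 1
Substituting: 40 - 2 + 1 = 39

39


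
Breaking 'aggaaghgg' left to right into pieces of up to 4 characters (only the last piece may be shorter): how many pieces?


'aggaaghgg' has 9 characters.
Chunking with max size 4:
  Chunk 1: 'agga' (positions 0-3)
  Chunk 2: 'aghg' (positions 4-7)
  Chunk 3: 'g' (positions 8-8)
Total chunks: ceil(9 / 4) = 3

3


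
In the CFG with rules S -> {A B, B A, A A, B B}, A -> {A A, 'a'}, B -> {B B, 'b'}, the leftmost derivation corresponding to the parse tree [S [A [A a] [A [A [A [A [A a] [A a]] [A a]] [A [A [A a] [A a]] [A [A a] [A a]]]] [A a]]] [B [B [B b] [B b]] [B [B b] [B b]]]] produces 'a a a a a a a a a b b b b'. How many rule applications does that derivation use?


Every bracketed nonterminal node [X ...] in the tree is produced by exactly one rule application.
Reading the tree off as a leftmost derivation:
  Step 1: S  =>  A B   (applied S -> A B)
  Step 2: A B  =>  A A B   (applied A -> A A)
  Step 3: A A B  =>  a A B   (applied A -> a)
  Step 4: a A B  =>  a A A B   (applied A -> A A)
  Step 5: a A A B  =>  a A A A B   (applied A -> A A)
  Step 6: a A A A B  =>  a A A A A B   (applied A -> A A)
  Step 7: a A A A A B  =>  a A A A A A B   (applied A -> A A)
  Step 8: a A A A A A B  =>  a a A A A A B   (applied A -> a)
  Step 9: a a A A A A B  =>  a a a A A A B   (applied A -> a)
  Step 10: a a a A A A B  =>  a a a a A A B   (applied A -> a)
  Step 11: a a a a A A B  =>  a a a a A A A B   (applied A -> A A)
  Step 12: a a a a A A A B  =>  a a a a A A A A B   (applied A -> A A)
  Step 13: a a a a A A A A B  =>  a a a a a A A A B   (applied A -> a)
  Step 14: a a a a a A A A B  =>  a a a a a a A A B   (applied A -> a)
  Step 15: a a a a a a A A B  =>  a a a a a a A A A B   (applied A -> A A)
  Step 16: a a a a a a A A A B  =>  a a a a a a a A A B   (applied A -> a)
  Step 17: a a a a a a a A A B  =>  a a a a a a a a A B   (applied A -> a)
  Step 18: a a a a a a a a A B  =>  a a a a a a a a a B   (applied A -> a)
  Step 19: a a a a a a a a a B  =>  a a a a a a a a a B B   (applied B -> B B)
  Step 20: a a a a a a a a a B B  =>  a a a a a a a a a B B B   (applied B -> B B)
  Step 21: a a a a a a a a a B B B  =>  a a a a a a a a a b B B   (applied B -> b)
  Step 22: a a a a a a a a a b B B  =>  a a a a a a a a a b b B   (applied B -> b)
  Step 23: a a a a a a a a a b b B  =>  a a a a a a a a a b b B B   (applied B -> B B)
  Step 24: a a a a a a a a a b b B B  =>  a a a a a a a a a b b b B   (applied B -> b)
  Step 25: a a a a a a a a a b b b B  =>  a a a a a a a a a b b b b   (applied B -> b)
Final yield: a a a a a a a a a b b b b
Total rewrite steps: 25

25


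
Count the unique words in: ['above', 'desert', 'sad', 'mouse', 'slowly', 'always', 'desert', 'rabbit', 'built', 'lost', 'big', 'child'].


Listing all tokens and tracking unique types:
  Token 1: 'above' -> NEW (unique so far: 1)
  Token 2: 'desert' -> NEW (unique so far: 2)
  Token 3: 'sad' -> NEW (unique so far: 3)
  Token 4: 'mouse' -> NEW (unique so far: 4)
  Token 5: 'slowly' -> NEW (unique so far: 5)
  Token 6: 'always' -> NEW (unique so far: 6)
  Token 7: 'desert' -> duplicate (unique so far: 6)
  Token 8: 'rabbit' -> NEW (unique so far: 7)
  Token 9: 'built' -> NEW (unique so far: 8)
  Token 10: 'lost' -> NEW (unique so far: 9)
  Token 11: 'big' -> NEW (unique so far: 10)
  Token 12: 'child' -> NEW (unique so far: 11)
Unique types: ('above', 'always', 'big', 'built', 'child', 'desert', 'lost', 'mouse', 'rabbit', 'sad', 'slowly')
Vocabulary size: 11

11


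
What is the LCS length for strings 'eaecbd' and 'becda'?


DP table for LCS of 'eaecbd' and 'becda':
       b  e  c  d  a
    0  0  0  0  0  0
  e 0  0  1  1  1  1
  a 0  0  1  1  1  2
  e 0  0  1  1  1  2
  c 0  0  1  2  2  2
  b 0  1  1  2  2  2
  d 0  1  1  2  3  3
LCS: 'ecd'
LCS length = 3

3


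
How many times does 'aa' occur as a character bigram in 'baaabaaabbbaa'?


Scanning 'baaabaaabbbaa' for bigram 'aa':
  Position 0: 'ba' -> no
  Position 1: 'aa' -> MATCH
  Position 2: 'aa' -> MATCH
  Position 3: 'ab' -> no
  Position 4: 'ba' -> no
  Position 5: 'aa' -> MATCH
  Position 6: 'aa' -> MATCH
  Position 7: 'ab' -> no
  Position 8: 'bb' -> no
  Position 9: 'bb' -> no
  Position 10: 'ba' -> no
  Position 11: 'aa' -> MATCH
Total matches: 5

5


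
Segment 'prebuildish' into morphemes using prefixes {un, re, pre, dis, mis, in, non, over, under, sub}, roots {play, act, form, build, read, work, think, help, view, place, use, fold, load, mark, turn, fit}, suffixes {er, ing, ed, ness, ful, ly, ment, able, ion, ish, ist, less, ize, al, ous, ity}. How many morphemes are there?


Segmenting 'prebuildish' against the inventory:
  'pre' -> prefix (morpheme 1)
  'build' -> root (morpheme 2)
  'ish' -> suffix (morpheme 3)
Total morphemes: 3

3


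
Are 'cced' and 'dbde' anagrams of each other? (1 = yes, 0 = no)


Sort characters of 'cced': 'ccde'
Sort characters of 'dbde': 'bdde'
Sorted forms differ -> they are NOT anagrams
Result: 0

0


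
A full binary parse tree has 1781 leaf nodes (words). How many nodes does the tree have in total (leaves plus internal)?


Leaf nodes (terminals): 1781
Internal nodes = n - 1 = 1781 - 1 = 1780
Total = leaves + internal = 1781 + 1780 = 3561

3561


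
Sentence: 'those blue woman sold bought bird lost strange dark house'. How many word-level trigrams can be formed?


Word trigrams from [10] words:
  Trigram 1: (those blue woman)
  Trigram 2: (blue woman sold)
  Trigram 3: (woman sold bought)
  Trigram 4: (sold bought bird)
  Trigram 5: (bought bird lost)
  Trigram 6: (bird lost strange)
  Trigram 7: (lost strange dark)
  Trigram 8: (strange dark house)
Total word trigrams: 10 - 2 = 8

8


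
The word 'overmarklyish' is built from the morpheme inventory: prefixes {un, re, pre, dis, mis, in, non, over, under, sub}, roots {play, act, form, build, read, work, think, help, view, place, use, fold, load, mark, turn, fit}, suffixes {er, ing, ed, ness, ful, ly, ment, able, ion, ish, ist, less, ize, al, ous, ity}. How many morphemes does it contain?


Segmenting 'overmarklyish' against the inventory:
  'over' -> prefix (morpheme 1)
  'mark' -> root (morpheme 2)
  'ly' -> suffix (morpheme 3)
  'ish' -> suffix (morpheme 4)
Total morphemes: 4

4


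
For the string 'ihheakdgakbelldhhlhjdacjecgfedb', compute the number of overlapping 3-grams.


String 'ihheakdgakbelldhhlhjdacjecgfedb' has length L = 31.
Number of overlapping n-grams = L - n + 1
Substituting: 31 - 3 + 1 = 29

29


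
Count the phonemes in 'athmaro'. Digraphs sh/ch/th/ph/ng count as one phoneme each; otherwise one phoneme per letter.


Parsing 'athmaro' greedily, digraphs first:
  'a' -> vowel phoneme (phonemes so far: 1)
  'th' -> digraph (1 consonant phoneme) (phonemes so far: 2)
  'm' -> consonant phoneme (phonemes so far: 3)
  'a' -> vowel phoneme (phonemes so far: 4)
  'r' -> consonant phoneme (phonemes so far: 5)
  'o' -> vowel phoneme (phonemes so far: 6)
Total phonemes: 6

6


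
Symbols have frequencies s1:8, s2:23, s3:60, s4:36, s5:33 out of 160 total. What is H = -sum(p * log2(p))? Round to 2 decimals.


Computing entropy H = -sum(p_i * log2(p_i)):
  s1: p = 8/160 = 0.0500, -p*log2(p) = 0.2161
  s2: p = 23/160 = 0.1437, -p*log2(p) = 0.4023
  s3: p = 60/160 = 0.3750, -p*log2(p) = 0.5306
  s4: p = 36/160 = 0.2250, -p*log2(p) = 0.4842
  s5: p = 33/160 = 0.2062, -p*log2(p) = 0.4697
H = sum of terms = 2.1029
Rounded to 2 decimals: 2.10

2.10


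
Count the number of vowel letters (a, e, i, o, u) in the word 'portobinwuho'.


Scanning each character of 'portobinwuho':
  Position 1: 'p' -> consonant (running count: 0)
  Position 2: 'o' -> vowel (running count: 1)
  Position 3: 'r' -> consonant (running count: 1)
  Position 4: 't' -> consonant (running count: 1)
  Position 5: 'o' -> vowel (running count: 2)
  Position 6: 'b' -> consonant (running count: 2)
  Position 7: 'i' -> vowel (running count: 3)
  Position 8: 'n' -> consonant (running count: 3)
  Position 9: 'w' -> consonant (running count: 3)
  Position 10: 'u' -> vowel (running count: 4)
  Position 11: 'h' -> consonant (running count: 4)
  Position 12: 'o' -> vowel (running count: 5)
Total vowels: 5

5


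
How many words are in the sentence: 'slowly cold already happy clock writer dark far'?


Counting words by splitting on spaces:
  Word 1: 'slowly'
  Word 2: 'cold'
  Word 3: 'already'
  Word 4: 'happy'
  Word 5: 'clock'
  Word 6: 'writer'
  Word 7: 'dark'
  Word 8: 'far'
Total words: 8

8


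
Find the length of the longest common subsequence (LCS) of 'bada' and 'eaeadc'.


DP table for LCS of 'bada' and 'eaeadc':
       e  a  e  a  d  c
    0  0  0  0  0  0  0
  b 0  0  0  0  0  0  0
  a 0  0  1  1  1  1  1
  d 0  0  1  1  1  2  2
  a 0  0  1  1  2  2  2
LCS: 'ad'
LCS length = 2

2


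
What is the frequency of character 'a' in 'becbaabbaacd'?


Scanning 'becbaabbaacd' for 'a':
  Position 4: 'a' -> MATCH (count: 1)
  Position 5: 'a' -> MATCH (count: 2)
  Position 8: 'a' -> MATCH (count: 3)
  Position 9: 'a' -> MATCH (count: 4)
Total occurrences of 'a': 4

4


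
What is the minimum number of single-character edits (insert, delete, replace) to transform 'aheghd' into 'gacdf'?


Building DP table for s1='aheghd' (len 6) and s2='gacdf' (len 5):
       g  a  c  d  f
    0  1  2  3  4  5
  a 1  1  1  2  3  4
  h 2  2  2  2  3  4
  e 3  3  3  3  3  4
  g 4  3  4  4  4  4
  h 5  4  4  5  5  5
  d 6  5  5  5  5  6
Edit distance = dp[6][5] = 6

6


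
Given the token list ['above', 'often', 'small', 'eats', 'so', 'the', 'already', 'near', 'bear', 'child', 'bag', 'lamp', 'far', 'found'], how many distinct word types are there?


Listing all tokens and tracking unique types:
  Token 1: 'above' -> NEW (unique so far: 1)
  Token 2: 'often' -> NEW (unique so far: 2)
  Token 3: 'small' -> NEW (unique so far: 3)
  Token 4: 'eats' -> NEW (unique so far: 4)
  Token 5: 'so' -> NEW (unique so far: 5)
  Token 6: 'the' -> NEW (unique so far: 6)
  Token 7: 'already' -> NEW (unique so far: 7)
  Token 8: 'near' -> NEW (unique so far: 8)
  Token 9: 'bear' -> NEW (unique so far: 9)
  Token 10: 'child' -> NEW (unique so far: 10)
  Token 11: 'bag' -> NEW (unique so far: 11)
  Token 12: 'lamp' -> NEW (unique so far: 12)
  Token 13: 'far' -> NEW (unique so far: 13)
  Token 14: 'found' -> NEW (unique so far: 14)
Unique types: ('above', 'already', 'bag', 'bear', 'child', 'eats', 'far', 'found', 'lamp', 'near', 'often', 'small', 'so', 'the')
Vocabulary size: 14

14


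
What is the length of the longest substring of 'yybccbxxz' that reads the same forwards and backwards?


Scanning 'yybccbxxz' for palindromic substrings.
Substring at positions 2-5: 'bccb'.
Check: reverse('bccb') = 'bccb' -> palindrome confirmed.
Neighbouring characters ('y' / 'x') break symmetry, so it cannot extend further.
No longer palindromic substring exists; longest length = 4

4


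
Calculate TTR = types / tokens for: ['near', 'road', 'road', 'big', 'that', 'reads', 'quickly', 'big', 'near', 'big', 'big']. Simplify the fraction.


Tokens: 11
Unique types: ('big', 'near', 'quickly', 'reads', 'road', 'that') = 6
TTR = 6/11
Already in lowest terms.

6/11


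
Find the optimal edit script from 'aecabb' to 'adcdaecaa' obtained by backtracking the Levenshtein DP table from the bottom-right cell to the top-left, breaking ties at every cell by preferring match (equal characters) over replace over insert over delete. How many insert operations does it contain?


Edit distance = 6. Backtracking from cell (6, 9) with preference match > replace > insert > delete,
then listing the resulting alignment 'aecabb' -> 'adcdaecaa' left to right:
  Step 1: keep 'a'
  Step 2: replace e->d
  Step 3: keep 'c'
  Step 4: insert 'd' [insertion #1]
  Step 5: keep 'a'
  Step 6: insert 'e' [insertion #2]
  Step 7: insert 'c' [insertion #3]
  Step 8: replace b->a
  Step 9: replace b->a
Total insertions: 3

3


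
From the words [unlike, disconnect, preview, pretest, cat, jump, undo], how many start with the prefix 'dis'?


Checking each word for prefix 'dis':
  'unlike' -> no (count: 0)
  'disconnect' -> YES, starts with 'dis' (count: 1)
  'preview' -> no (count: 1)
  'pretest' -> no (count: 1)
  'cat' -> no (count: 1)
  'jump' -> no (count: 1)
  'undo' -> no (count: 1)
Total with prefix 'dis': 1

1


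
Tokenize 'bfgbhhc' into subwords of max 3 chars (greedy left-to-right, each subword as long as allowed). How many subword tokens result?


'bfgbhhc' has 7 characters.
Chunking with max size 3:
  Chunk 1: 'bfg' (positions 0-2)
  Chunk 2: 'bhh' (positions 3-5)
  Chunk 3: 'c' (positions 6-6)
Total chunks: ceil(7 / 3) = 3

3


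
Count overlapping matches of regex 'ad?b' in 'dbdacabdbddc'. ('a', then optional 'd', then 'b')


Pattern: ad?b means 'a', then optional 'd', then 'b'.
Scanning 'dbdacabdbddc' position-by-position:
  Pos 0: window 'dbd' -> no
  Pos 1: window 'bda' -> no
  Pos 2: window 'dac' -> no
  Pos 3: window 'aca' -> no
  Pos 4: window 'cab' -> no
  Pos 5: window 'abd' -> MATCH
  Pos 6: window 'bdb' -> no
  Pos 7: window 'dbd' -> no
  Pos 8: window 'bdd' -> no
  Pos 9: window 'ddc' -> no
  Pos 10: window 'dc' -> no
  Pos 11: window 'c' -> no
Total matches: 1

1


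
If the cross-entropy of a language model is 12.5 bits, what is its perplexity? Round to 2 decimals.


Perplexity formula: PP = 2^H
H = 12.5
PP = 2^12.5
Decompose: 2^12.5 = 2^12 * 2^0.5 = 2^12 * sqrt(2)
2^12 = 4096, sqrt(2) ~ 1.4142136
PP ~ 4096 * 1.4142136 = 5792.6189056
Rounded to 2 decimals: 5792.62

5792.62


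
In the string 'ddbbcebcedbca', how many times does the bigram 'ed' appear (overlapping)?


Scanning 'ddbbcebcedbca' for bigram 'ed':
  Position 0: 'dd' -> no
  Position 1: 'db' -> no
  Position 2: 'bb' -> no
  Position 3: 'bc' -> no
  Position 4: 'ce' -> no
  Position 5: 'eb' -> no
  Position 6: 'bc' -> no
  Position 7: 'ce' -> no
  Position 8: 'ed' -> MATCH
  Position 9: 'db' -> no
  Position 10: 'bc' -> no
  Position 11: 'ca' -> no
Total matches: 1

1


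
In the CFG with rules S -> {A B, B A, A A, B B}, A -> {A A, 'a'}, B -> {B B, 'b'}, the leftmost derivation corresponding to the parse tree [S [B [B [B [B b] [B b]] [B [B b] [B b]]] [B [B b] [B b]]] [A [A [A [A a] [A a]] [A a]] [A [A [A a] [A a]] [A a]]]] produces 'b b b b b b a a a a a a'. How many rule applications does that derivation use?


Every bracketed nonterminal node [X ...] in the tree is produced by exactly one rule application.
Reading the tree off as a leftmost derivation:
  Step 1: S  =>  B A   (applied S -> B A)
  Step 2: B A  =>  B B A   (applied B -> B B)
  Step 3: B B A  =>  B B B A   (applied B -> B B)
  Step 4: B B B A  =>  B B B B A   (applied B -> B B)
  Step 5: B B B B A  =>  b B B B A   (applied B -> b)
  Step 6: b B B B A  =>  b b B B A   (applied B -> b)
  Step 7: b b B B A  =>  b b B B B A   (applied B -> B B)
  Step 8: b b B B B A  =>  b b b B B A   (applied B -> b)
  Step 9: b b b B B A  =>  b b b b B A   (applied B -> b)
  Step 10: b b b b B A  =>  b b b b B B A   (applied B -> B B)
  Step 11: b b b b B B A  =>  b b b b b B A   (applied B -> b)
  Step 12: b b b b b B A  =>  b b b b b b A   (applied B -> b)
  Step 13: b b b b b b A  =>  b b b b b b A A   (applied A -> A A)
  Step 14: b b b b b b A A  =>  b b b b b b A A A   (applied A -> A A)
  Step 15: b b b b b b A A A  =>  b b b b b b A A A A   (applied A -> A A)
  Step 16: b b b b b b A A A A  =>  b b b b b b a A A A   (applied A -> a)
  Step 17: b b b b b b a A A A  =>  b b b b b b a a A A   (applied A -> a)
  Step 18: b b b b b b a a A A  =>  b b b b b b a a a A   (applied A -> a)
  Step 19: b b b b b b a a a A  =>  b b b b b b a a a A A   (applied A -> A A)
  Step 20: b b b b b b a a a A A  =>  b b b b b b a a a A A A   (applied A -> A A)
  Step 21: b b b b b b a a a A A A  =>  b b b b b b a a a a A A   (applied A -> a)
  Step 22: b b b b b b a a a a A A  =>  b b b b b b a a a a a A   (applied A -> a)
  Step 23: b b b b b b a a a a a A  =>  b b b b b b a a a a a a   (applied A -> a)
Final yield: b b b b b b a a a a a a
Total rewrite steps: 23

23


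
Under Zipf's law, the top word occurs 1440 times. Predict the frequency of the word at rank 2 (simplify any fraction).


Zipf's law: freq(rank) = f1 / rank
f1 = 1440, rank = 2
freq = 1440 / 2
= 720

720


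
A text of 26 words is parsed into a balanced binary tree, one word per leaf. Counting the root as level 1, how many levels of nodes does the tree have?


In a balanced binary tree with n leaves the deepest leaf is ceil(log2(n)) edges below the root,
so counting node levels inclusive of root and leaves gives ceil(log2(n)) + 1 levels.
log2(26) = 4.7004
ceil(4.7004) = 5
levels = 5 + 1 = 6

6


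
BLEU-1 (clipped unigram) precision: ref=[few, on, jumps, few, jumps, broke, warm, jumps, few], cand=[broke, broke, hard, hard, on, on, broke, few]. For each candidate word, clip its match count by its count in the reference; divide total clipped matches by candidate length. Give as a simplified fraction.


Reference word counts: {'broke': 1, 'few': 3, 'jumps': 3, 'on': 1, 'warm': 1}
Checking each candidate word (with clipping):
  'broke' -> in reference (ref count 1, used 1/1) -> match (matches: 1)
  'broke' -> ref count 1 already used up (1/1) -> clipped, no match (matches: 1)
  'hard' -> not in reference -> no match (matches: 1)
  'hard' -> not in reference -> no match (matches: 1)
  'on' -> in reference (ref count 1, used 1/1) -> match (matches: 2)
  'on' -> ref count 1 already used up (1/1) -> clipped, no match (matches: 2)
  'broke' -> ref count 1 already used up (1/1) -> clipped, no match (matches: 2)
  'few' -> in reference (ref count 3, used 1/3) -> match (matches: 3)
Clipped matches: 3, Candidate length: 8
Precision = 3/8

3/8


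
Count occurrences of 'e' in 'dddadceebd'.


Scanning 'dddadceebd' for 'e':
  Position 6: 'e' -> MATCH (count: 1)
  Position 7: 'e' -> MATCH (count: 2)
Total occurrences of 'e': 2

2


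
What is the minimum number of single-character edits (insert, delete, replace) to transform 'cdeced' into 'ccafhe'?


Building DP table for s1='cdeced' (len 6) and s2='ccafhe' (len 6):
       c  c  a  f  h  e
    0  1  2  3  4  5  6
  c 1  0  1  2  3  4  5
  d 2  1  1  2  3  4  5
  e 3  2  2  2  3  4  4
  c 4  3  2  3  3  4  5
  e 5  4  3  3  4  4  4
  d 6  5  4  4  4  5  5
Edit distance = dp[6][6] = 5

5


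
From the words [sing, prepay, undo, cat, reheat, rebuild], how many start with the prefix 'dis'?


Checking each word for prefix 'dis':
  'sing' -> no (count: 0)
  'prepay' -> no (count: 0)
  'undo' -> no (count: 0)
  'cat' -> no (count: 0)
  'reheat' -> no (count: 0)
  'rebuild' -> no (count: 0)
Total with prefix 'dis': 0

0


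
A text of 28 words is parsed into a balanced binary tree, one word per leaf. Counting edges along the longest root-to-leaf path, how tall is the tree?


In a balanced binary tree with n leaves the deepest leaf is ceil(log2(n)) edges below the root.
log2(28) = 4.8074
ceil(4.8074) = 5
height (edges) = 5

5


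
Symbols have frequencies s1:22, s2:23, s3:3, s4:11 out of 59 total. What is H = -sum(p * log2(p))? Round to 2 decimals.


Computing entropy H = -sum(p_i * log2(p_i)):
  s1: p = 22/59 = 0.3729, -p*log2(p) = 0.5307
  s2: p = 23/59 = 0.3898, -p*log2(p) = 0.5298
  s3: p = 3/59 = 0.0508, -p*log2(p) = 0.2185
  s4: p = 11/59 = 0.1864, -p*log2(p) = 0.4518
H = sum of terms = 1.7308
Rounded to 2 decimals: 1.73

1.73


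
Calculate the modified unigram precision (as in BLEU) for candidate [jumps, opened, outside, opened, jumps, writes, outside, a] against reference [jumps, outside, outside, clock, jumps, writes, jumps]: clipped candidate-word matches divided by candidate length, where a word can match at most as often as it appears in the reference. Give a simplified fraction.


Reference word counts: {'clock': 1, 'jumps': 3, 'outside': 2, 'writes': 1}
Checking each candidate word (with clipping):
  'jumps' -> in reference (ref count 3, used 1/3) -> match (matches: 1)
  'opened' -> not in reference -> no match (matches: 1)
  'outside' -> in reference (ref count 2, used 1/2) -> match (matches: 2)
  'opened' -> not in reference -> no match (matches: 2)
  'jumps' -> in reference (ref count 3, used 2/3) -> match (matches: 3)
  'writes' -> in reference (ref count 1, used 1/1) -> match (matches: 4)
  'outside' -> in reference (ref count 2, used 2/2) -> match (matches: 5)
  'a' -> not in reference -> no match (matches: 5)
Clipped matches: 5, Candidate length: 8
Precision = 5/8

5/8


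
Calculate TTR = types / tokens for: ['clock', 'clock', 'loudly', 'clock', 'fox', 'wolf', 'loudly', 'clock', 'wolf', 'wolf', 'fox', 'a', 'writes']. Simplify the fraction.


Tokens: 13
Unique types: ('a', 'clock', 'fox', 'loudly', 'wolf', 'writes') = 6
TTR = 6/13
Already in lowest terms.

6/13


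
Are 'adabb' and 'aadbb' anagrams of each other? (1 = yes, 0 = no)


Sort characters of 'adabb': 'aabbd'
Sort characters of 'aadbb': 'aabbd'
Sorted forms match -> they ARE anagrams
Result: 1

1


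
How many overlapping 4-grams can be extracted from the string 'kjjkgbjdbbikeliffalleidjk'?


String 'kjjkgbjdbbikeliffalleidjk' has length L = 25.
Number of overlapping n-grams = L - n + 1
Substituting: 25 - 4 + 1 = 22

22


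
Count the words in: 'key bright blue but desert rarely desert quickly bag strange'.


Counting words by splitting on spaces:
  Word 1: 'key'
  Word 2: 'bright'
  Word 3: 'blue'
  Word 4: 'but'
  Word 5: 'desert'
  Word 6: 'rarely'
  Word 7: 'desert'
  Word 8: 'quickly'
  Word 9: 'bag'
  Word 10: 'strange'
Total words: 10

10


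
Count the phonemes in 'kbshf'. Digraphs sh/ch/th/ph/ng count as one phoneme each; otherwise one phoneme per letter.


Parsing 'kbshf' greedily, digraphs first:
  'k' -> consonant phoneme (phonemes so far: 1)
  'b' -> consonant phoneme (phonemes so far: 2)
  'sh' -> digraph (1 consonant phoneme) (phonemes so far: 3)
  'f' -> consonant phoneme (phonemes so far: 4)
Total phonemes: 4

4


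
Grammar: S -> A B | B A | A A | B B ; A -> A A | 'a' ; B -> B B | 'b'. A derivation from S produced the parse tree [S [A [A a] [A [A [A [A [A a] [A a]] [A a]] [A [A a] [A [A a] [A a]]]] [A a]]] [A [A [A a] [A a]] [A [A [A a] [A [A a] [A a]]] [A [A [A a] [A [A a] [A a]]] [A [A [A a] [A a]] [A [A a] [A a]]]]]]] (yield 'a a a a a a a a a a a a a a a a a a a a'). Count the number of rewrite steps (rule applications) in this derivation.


Every bracketed nonterminal node [X ...] in the tree is produced by exactly one rule application.
Reading the tree off as a leftmost derivation:
  Step 1: S  =>  A A   (applied S -> A A)
  Step 2: A A  =>  A A A   (applied A -> A A)
  Step 3: A A A  =>  a A A   (applied A -> a)
  Step 4: a A A  =>  a A A A   (applied A -> A A)
  Step 5: a A A A  =>  a A A A A   (applied A -> A A)
  Step 6: a A A A A  =>  a A A A A A   (applied A -> A A)
  Step 7: a A A A A A  =>  a A A A A A A   (applied A -> A A)
  Step 8: a A A A A A A  =>  a a A A A A A   (applied A -> a)
  Step 9: a a A A A A A  =>  a a a A A A A   (applied A -> a)
  Step 10: a a a A A A A  =>  a a a a A A A   (applied A -> a)
  Step 11: a a a a A A A  =>  a a a a A A A A   (applied A -> A A)
  Step 12: a a a a A A A A  =>  a a a a a A A A   (applied A -> a)
  Step 13: a a a a a A A A  =>  a a a a a A A A A   (applied A -> A A)
  Step 14: a a a a a A A A A  =>  a a a a a a A A A   (applied A -> a)
  Step 15: a a a a a a A A A  =>  a a a a a a a A A   (applied A -> a)
  Step 16: a a a a a a a A A  =>  a a a a a a a a A   (applied A -> a)
  Step 17: a a a a a a a a A  =>  a a a a a a a a A A   (applied A -> A A)
  Step 18: a a a a a a a a A A  =>  a a a a a a a a A A A   (applied A -> A A)
  Step 19: a a a a a a a a A A A  =>  a a a a a a a a a A A   (applied A -> a)
  Step 20: a a a a a a a a a A A  =>  a a a a a a a a a a A   (applied A -> a)
  Step 21: a a a a a a a a a a A  =>  a a a a a a a a a a A A   (applied A -> A A)
  Step 22: a a a a a a a a a a A A  =>  a a a a a a a a a a A A A   (applied A -> A A)
  Step 23: a a a a a a a a a a A A A  =>  a a a a a a a a a a a A A   (applied A -> a)
  Step 24: a a a a a a a a a a a A A  =>  a a a a a a a a a a a A A A   (applied A -> A A)
  Step 25: a a a a a a a a a a a A A A  =>  a a a a a a a a a a a a A A   (applied A -> a)
  Step 26: a a a a a a a a a a a a A A  =>  a a a a a a a a a a a a a A   (applied A -> a)
  Step 27: a a a a a a a a a a a a a A  =>  a a a a a a a a a a a a a A A   (applied A -> A A)
  Step 28: a a a a a a a a a a a a a A A  =>  a a a a a a a a a a a a a A A A   (applied A -> A A)
  Step 29: a a a a a a a a a a a a a A A A  =>  a a a a a a a a a a a a a a A A   (applied A -> a)
  Step 30: a a a a a a a a a a a a a a A A  =>  a a a a a a a a a a a a a a A A A   (applied A -> A A)
  Step 31: a a a a a a a a a a a a a a A A A  =>  a a a a a a a a a a a a a a a A A   (applied A -> a)
  Step 32: a a a a a a a a a a a a a a a A A  =>  a a a a a a a a a a a a a a a a A   (applied A -> a)
  Step 33: a a a a a a a a a a a a a a a a A  =>  a a a a a a a a a a a a a a a a A A   (applied A -> A A)
  Step 34: a a a a a a a a a a a a a a a a A A  =>  a a a a a a a a a a a a a a a a A A A   (applied A -> A A)
  Step 35: a a a a a a a a a a a a a a a a A A A  =>  a a a a a a a a a a a a a a a a a A A   (applied A -> a)
  Step 36: a a a a a a a a a a a a a a a a a A A  =>  a a a a a a a a a a a a a a a a a a A   (applied A -> a)
  Step 37: a a a a a a a a a a a a a a a a a a A  =>  a a a a a a a a a a a a a a a a a a A A   (applied A -> A A)
  Step 38: a a a a a a a a a a a a a a a a a a A A  =>  a a a a a a a a a a a a a a a a a a a A   (applied A -> a)
  Step 39: a a a a a a a a a a a a a a a a a a a A  =>  a a a a a a a a a a a a a a a a a a a a   (applied A -> a)
Final yield: a a a a a a a a a a a a a a a a a a a a
Total rewrite steps: 39

39
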